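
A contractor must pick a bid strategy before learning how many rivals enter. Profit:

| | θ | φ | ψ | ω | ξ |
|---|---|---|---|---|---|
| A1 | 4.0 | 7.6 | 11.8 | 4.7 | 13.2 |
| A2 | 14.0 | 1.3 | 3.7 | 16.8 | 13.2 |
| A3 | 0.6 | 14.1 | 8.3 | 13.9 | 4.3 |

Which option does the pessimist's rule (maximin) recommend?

Row minima: A1=4.0, A2=1.3, A3=0.6
Best worst-case = 4.0 → A1.

A1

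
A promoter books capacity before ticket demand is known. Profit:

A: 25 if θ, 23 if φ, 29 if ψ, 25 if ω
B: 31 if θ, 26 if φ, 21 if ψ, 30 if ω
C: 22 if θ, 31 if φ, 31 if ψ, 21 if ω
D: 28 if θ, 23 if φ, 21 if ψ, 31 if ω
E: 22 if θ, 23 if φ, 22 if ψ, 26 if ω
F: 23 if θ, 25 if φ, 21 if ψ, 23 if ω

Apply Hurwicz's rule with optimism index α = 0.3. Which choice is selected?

A

A: 0.3·29 + 0.7·23 = 24.8
B: 0.3·31 + 0.7·21 = 24
C: 0.3·31 + 0.7·21 = 24
D: 0.3·31 + 0.7·21 = 24
E: 0.3·26 + 0.7·22 = 23.2
F: 0.3·25 + 0.7·21 = 22.2
Highest Hurwicz score = 24.8 → A.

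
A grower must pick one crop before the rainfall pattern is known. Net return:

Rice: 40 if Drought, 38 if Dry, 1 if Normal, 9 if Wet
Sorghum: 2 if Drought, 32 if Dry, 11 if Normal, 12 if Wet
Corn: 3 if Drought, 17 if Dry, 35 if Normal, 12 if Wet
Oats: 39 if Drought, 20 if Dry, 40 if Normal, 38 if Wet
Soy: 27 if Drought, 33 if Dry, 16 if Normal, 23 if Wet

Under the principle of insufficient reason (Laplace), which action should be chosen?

Row averages: Rice=22, Sorghum=14.25, Corn=16.75, Oats=34.25, Soy=24.75
Highest average = 34.25 → Oats.

Oats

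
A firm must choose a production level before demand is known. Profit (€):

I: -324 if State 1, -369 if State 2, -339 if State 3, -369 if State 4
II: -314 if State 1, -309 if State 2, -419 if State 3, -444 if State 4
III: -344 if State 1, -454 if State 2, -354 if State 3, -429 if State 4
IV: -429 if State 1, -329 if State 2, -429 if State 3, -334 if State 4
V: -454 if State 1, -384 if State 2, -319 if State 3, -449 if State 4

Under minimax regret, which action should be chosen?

Column bests: State 1=-314, State 2=-309, State 3=-319, State 4=-334.
I regrets: 10, 60, 20, 35 → max 60
II regrets: 0, 0, 100, 110 → max 110
III regrets: 30, 145, 35, 95 → max 145
IV regrets: 115, 20, 110, 0 → max 115
V regrets: 140, 75, 0, 115 → max 140
Smallest max regret = 60 → I.

I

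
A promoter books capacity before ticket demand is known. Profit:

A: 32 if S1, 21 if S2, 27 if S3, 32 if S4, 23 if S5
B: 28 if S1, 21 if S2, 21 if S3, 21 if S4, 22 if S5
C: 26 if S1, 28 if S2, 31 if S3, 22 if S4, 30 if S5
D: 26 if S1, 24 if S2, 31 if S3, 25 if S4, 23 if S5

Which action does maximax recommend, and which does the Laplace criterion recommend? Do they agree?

maximax → A; laplace → C (disagree)

Row maxima: A=32, B=28, C=31, D=31
Best best-case = 32 → A.
Row averages: A=27, B=22.6, C=27.4, D=25.8
Highest average = 27.4 → C.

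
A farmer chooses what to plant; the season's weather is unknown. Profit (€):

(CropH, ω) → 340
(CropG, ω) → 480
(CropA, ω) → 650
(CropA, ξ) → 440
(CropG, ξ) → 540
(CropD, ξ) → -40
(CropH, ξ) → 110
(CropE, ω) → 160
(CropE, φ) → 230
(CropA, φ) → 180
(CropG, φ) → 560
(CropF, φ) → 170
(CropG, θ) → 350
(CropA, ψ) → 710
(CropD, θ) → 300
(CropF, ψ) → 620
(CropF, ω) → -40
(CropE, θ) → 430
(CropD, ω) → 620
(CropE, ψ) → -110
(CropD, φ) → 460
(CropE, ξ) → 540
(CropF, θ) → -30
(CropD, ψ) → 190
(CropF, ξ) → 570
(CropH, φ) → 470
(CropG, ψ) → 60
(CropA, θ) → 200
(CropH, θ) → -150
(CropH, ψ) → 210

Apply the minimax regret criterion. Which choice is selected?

Column bests: θ=430, φ=560, ψ=710, ω=650, ξ=570.
CropG regrets: 80, 0, 650, 170, 30 → max 650
CropA regrets: 230, 380, 0, 0, 130 → max 380
CropE regrets: 0, 330, 820, 490, 30 → max 820
CropH regrets: 580, 90, 500, 310, 460 → max 580
CropD regrets: 130, 100, 520, 30, 610 → max 610
CropF regrets: 460, 390, 90, 690, 0 → max 690
Smallest max regret = 380 → CropA.

CropA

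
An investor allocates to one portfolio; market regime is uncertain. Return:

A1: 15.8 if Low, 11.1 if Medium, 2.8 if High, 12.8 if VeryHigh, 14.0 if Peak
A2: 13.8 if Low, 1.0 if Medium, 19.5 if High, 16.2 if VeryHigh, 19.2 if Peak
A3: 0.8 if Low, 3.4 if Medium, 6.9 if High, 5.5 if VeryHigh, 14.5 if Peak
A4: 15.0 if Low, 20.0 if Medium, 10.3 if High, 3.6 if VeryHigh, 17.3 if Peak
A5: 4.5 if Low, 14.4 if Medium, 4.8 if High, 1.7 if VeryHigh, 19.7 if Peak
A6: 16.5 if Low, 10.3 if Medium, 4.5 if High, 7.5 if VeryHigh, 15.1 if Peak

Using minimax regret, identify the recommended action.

Column bests: Low=16.5, Medium=20.0, High=19.5, VeryHigh=16.2, Peak=19.7.
A1 regrets: 0.7, 8.9, 16.7, 3.4, 5.7 → max 16.7
A2 regrets: 2.7, 19.0, 0.0, 0.0, 0.5 → max 19.0
A3 regrets: 15.7, 16.6, 12.6, 10.7, 5.2 → max 16.6
A4 regrets: 1.5, 0.0, 9.2, 12.6, 2.4 → max 12.6
A5 regrets: 12.0, 5.6, 14.7, 14.5, 0.0 → max 14.7
A6 regrets: 0.0, 9.7, 15.0, 8.7, 4.6 → max 15.0
Smallest max regret = 12.6 → A4.

A4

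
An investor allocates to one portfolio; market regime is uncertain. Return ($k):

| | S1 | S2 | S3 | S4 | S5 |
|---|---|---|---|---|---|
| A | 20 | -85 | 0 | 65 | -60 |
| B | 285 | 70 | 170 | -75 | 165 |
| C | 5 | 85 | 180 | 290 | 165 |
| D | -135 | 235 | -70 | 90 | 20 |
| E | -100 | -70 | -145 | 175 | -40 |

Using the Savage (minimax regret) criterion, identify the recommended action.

C

Column bests: S1=285, S2=235, S3=180, S4=290, S5=165.
A regrets: 265, 320, 180, 225, 225 → max 320
B regrets: 0, 165, 10, 365, 0 → max 365
C regrets: 280, 150, 0, 0, 0 → max 280
D regrets: 420, 0, 250, 200, 145 → max 420
E regrets: 385, 305, 325, 115, 205 → max 385
Smallest max regret = 280 → C.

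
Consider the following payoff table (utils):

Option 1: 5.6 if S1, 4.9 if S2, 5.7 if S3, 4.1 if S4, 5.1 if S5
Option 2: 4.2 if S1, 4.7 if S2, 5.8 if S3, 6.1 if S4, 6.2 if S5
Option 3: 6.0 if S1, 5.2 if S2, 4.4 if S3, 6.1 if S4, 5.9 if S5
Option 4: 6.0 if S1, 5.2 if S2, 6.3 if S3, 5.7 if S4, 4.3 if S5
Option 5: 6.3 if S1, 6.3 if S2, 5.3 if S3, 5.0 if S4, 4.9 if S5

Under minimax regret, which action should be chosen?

Option 5

Column bests: S1=6.3, S2=6.3, S3=6.3, S4=6.1, S5=6.2.
Option 1 regrets: 0.7, 1.4, 0.6, 2.0, 1.1 → max 2.0
Option 2 regrets: 2.1, 1.6, 0.5, 0.0, 0.0 → max 2.1
Option 3 regrets: 0.3, 1.1, 1.9, 0.0, 0.3 → max 1.9
Option 4 regrets: 0.3, 1.1, 0.0, 0.4, 1.9 → max 1.9
Option 5 regrets: 0.0, 0.0, 1.0, 1.1, 1.3 → max 1.3
Smallest max regret = 1.3 → Option 5.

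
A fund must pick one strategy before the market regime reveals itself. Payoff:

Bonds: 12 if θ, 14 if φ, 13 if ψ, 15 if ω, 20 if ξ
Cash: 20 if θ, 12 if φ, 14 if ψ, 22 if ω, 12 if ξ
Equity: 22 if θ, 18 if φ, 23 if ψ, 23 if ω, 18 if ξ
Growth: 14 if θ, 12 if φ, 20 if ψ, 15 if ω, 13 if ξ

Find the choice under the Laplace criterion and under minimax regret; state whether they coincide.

Row averages: Bonds=14.8, Cash=16, Equity=20.8, Growth=14.8
Highest average = 20.8 → Equity.
Column bests: θ=22, φ=18, ψ=23, ω=23, ξ=20.
Bonds regrets: 10, 4, 10, 8, 0 → max 10
Cash regrets: 2, 6, 9, 1, 8 → max 9
Equity regrets: 0, 0, 0, 0, 2 → max 2
Growth regrets: 8, 6, 3, 8, 7 → max 8
Smallest max regret = 2 → Equity.

laplace → Equity; minimax regret → Equity (agree)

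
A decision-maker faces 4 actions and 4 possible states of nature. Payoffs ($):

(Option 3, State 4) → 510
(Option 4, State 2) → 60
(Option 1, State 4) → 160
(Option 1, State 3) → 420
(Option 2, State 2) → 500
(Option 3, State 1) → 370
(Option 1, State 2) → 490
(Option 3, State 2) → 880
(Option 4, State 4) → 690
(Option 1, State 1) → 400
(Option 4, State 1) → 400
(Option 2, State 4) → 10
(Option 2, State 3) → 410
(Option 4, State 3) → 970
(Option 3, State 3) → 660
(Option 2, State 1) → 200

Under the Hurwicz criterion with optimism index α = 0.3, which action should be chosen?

Option 1: 0.3·490 + 0.7·160 = 259
Option 2: 0.3·500 + 0.7·10 = 157
Option 3: 0.3·880 + 0.7·370 = 523
Option 4: 0.3·970 + 0.7·60 = 333
Highest Hurwicz score = 523 → Option 3.

Option 3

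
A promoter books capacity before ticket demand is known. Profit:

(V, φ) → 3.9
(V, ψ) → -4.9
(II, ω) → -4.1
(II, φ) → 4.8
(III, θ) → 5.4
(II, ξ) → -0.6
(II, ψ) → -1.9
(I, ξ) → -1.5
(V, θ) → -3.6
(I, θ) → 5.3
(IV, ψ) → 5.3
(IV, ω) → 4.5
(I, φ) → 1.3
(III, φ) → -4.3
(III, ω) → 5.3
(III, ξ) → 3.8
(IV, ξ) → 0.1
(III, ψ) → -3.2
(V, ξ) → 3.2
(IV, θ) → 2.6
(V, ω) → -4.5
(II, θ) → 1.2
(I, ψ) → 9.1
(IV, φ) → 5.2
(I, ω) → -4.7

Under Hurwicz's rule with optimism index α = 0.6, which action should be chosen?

I

I: 0.6·9.1 + 0.4·(-4.7) = 3.58
II: 0.6·4.8 + 0.4·(-4.1) = 1.24
III: 0.6·5.4 + 0.4·(-4.3) = 1.52
IV: 0.6·5.3 + 0.4·0.1 = 3.22
V: 0.6·3.9 + 0.4·(-4.9) = 0.38
Highest Hurwicz score = 3.58 → I.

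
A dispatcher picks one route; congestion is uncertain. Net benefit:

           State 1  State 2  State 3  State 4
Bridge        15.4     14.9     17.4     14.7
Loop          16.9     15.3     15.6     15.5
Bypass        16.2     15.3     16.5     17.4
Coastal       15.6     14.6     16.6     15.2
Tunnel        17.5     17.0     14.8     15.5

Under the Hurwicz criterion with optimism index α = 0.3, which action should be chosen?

Bypass

Bridge: 0.3·17.4 + 0.7·14.7 = 15.51
Loop: 0.3·16.9 + 0.7·15.3 = 15.78
Bypass: 0.3·17.4 + 0.7·15.3 = 15.93
Coastal: 0.3·16.6 + 0.7·14.6 = 15.2
Tunnel: 0.3·17.5 + 0.7·14.8 = 15.61
Highest Hurwicz score = 15.93 → Bypass.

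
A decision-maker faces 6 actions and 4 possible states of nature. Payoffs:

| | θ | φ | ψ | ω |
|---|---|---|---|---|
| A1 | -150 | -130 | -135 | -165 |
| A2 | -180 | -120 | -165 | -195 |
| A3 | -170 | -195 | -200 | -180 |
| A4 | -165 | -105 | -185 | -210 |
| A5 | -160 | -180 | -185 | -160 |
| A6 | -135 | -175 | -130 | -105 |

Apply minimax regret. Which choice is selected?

A1

Column bests: θ=-135, φ=-105, ψ=-130, ω=-105.
A1 regrets: 15, 25, 5, 60 → max 60
A2 regrets: 45, 15, 35, 90 → max 90
A3 regrets: 35, 90, 70, 75 → max 90
A4 regrets: 30, 0, 55, 105 → max 105
A5 regrets: 25, 75, 55, 55 → max 75
A6 regrets: 0, 70, 0, 0 → max 70
Smallest max regret = 60 → A1.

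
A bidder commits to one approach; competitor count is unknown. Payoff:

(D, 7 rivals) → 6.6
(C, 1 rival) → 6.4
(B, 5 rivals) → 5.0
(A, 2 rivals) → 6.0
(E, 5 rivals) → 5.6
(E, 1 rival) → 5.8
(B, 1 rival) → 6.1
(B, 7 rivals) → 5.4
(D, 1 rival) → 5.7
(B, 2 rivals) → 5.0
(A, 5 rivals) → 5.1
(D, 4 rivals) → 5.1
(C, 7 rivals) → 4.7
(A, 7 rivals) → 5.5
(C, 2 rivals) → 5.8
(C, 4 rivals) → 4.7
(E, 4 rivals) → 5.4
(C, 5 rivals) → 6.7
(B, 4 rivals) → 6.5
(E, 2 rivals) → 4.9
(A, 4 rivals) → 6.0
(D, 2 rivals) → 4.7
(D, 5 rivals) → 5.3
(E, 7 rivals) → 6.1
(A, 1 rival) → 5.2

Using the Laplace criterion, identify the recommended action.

C

Row averages: A=5.56, B=5.6, C=5.66, D=5.48, E=5.56
Highest average = 5.66 → C.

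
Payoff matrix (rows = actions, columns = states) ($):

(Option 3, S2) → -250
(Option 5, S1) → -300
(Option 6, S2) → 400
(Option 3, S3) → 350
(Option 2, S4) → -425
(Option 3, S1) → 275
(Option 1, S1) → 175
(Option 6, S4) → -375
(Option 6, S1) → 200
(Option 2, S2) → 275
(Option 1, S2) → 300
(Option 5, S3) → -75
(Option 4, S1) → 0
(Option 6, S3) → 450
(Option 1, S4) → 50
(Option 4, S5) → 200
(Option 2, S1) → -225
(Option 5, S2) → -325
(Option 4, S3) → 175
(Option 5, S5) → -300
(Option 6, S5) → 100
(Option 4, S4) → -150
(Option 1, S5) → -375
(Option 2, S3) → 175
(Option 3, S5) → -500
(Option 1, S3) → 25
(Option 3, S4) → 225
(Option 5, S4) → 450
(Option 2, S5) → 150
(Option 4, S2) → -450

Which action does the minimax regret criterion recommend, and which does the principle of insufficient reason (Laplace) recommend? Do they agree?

Column bests: S1=275, S2=400, S3=450, S4=450, S5=200.
Option 1 regrets: 100, 100, 425, 400, 575 → max 575
Option 2 regrets: 500, 125, 275, 875, 50 → max 875
Option 3 regrets: 0, 650, 100, 225, 700 → max 700
Option 4 regrets: 275, 850, 275, 600, 0 → max 850
Option 5 regrets: 575, 725, 525, 0, 500 → max 725
Option 6 regrets: 75, 0, 0, 825, 100 → max 825
Smallest max regret = 575 → Option 1.
Row averages: Option 1=35, Option 2=-10, Option 3=20, Option 4=-45, Option 5=-110, Option 6=155
Highest average = 155 → Option 6.

minimax regret → Option 1; laplace → Option 6 (disagree)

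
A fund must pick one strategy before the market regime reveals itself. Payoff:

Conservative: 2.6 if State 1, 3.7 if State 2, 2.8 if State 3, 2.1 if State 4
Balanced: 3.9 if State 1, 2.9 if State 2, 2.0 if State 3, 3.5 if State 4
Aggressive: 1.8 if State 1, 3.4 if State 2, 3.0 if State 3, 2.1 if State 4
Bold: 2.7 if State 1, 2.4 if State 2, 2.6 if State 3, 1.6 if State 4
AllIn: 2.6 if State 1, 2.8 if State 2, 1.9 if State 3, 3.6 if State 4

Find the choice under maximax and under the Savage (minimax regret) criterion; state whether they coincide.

Row maxima: Conservative=3.7, Balanced=3.9, Aggressive=3.4, Bold=2.7, AllIn=3.6
Best best-case = 3.9 → Balanced.
Column bests: State 1=3.9, State 2=3.7, State 3=3.0, State 4=3.6.
Conservative regrets: 1.3, 0.0, 0.2, 1.5 → max 1.5
Balanced regrets: 0.0, 0.8, 1.0, 0.1 → max 1.0
Aggressive regrets: 2.1, 0.3, 0.0, 1.5 → max 2.1
Bold regrets: 1.2, 1.3, 0.4, 2.0 → max 2.0
AllIn regrets: 1.3, 0.9, 1.1, 0.0 → max 1.3
Smallest max regret = 1.0 → Balanced.

maximax → Balanced; minimax regret → Balanced (agree)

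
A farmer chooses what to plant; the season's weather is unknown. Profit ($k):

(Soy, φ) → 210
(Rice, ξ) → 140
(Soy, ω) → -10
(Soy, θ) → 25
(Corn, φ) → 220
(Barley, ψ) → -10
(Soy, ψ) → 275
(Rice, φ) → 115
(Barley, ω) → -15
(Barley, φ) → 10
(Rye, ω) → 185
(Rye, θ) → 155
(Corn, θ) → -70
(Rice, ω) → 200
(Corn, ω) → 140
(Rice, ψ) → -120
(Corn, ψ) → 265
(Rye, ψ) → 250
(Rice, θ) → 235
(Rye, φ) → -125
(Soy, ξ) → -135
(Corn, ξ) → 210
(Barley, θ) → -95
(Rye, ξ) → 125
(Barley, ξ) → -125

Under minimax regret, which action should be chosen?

Corn

Column bests: θ=235, φ=220, ψ=275, ω=200, ξ=210.
Barley regrets: 330, 210, 285, 215, 335 → max 335
Rye regrets: 80, 345, 25, 15, 85 → max 345
Soy regrets: 210, 10, 0, 210, 345 → max 345
Corn regrets: 305, 0, 10, 60, 0 → max 305
Rice regrets: 0, 105, 395, 0, 70 → max 395
Smallest max regret = 305 → Corn.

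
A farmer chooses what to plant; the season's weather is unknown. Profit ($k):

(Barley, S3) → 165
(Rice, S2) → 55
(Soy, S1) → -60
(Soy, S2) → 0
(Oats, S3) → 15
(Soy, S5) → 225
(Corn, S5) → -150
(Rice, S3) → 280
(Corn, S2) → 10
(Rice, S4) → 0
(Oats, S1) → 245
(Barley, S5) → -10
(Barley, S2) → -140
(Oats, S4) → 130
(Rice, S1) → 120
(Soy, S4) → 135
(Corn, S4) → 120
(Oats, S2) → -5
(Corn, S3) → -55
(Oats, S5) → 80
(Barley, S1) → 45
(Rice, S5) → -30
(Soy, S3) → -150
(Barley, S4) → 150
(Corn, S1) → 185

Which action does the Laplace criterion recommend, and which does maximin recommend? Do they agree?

Row averages: Corn=22, Barley=42, Oats=93, Soy=30, Rice=85
Highest average = 93 → Oats.
Row minima: Corn=-150, Barley=-140, Oats=-5, Soy=-150, Rice=-30
Best worst-case = -5 → Oats.

laplace → Oats; maximin → Oats (agree)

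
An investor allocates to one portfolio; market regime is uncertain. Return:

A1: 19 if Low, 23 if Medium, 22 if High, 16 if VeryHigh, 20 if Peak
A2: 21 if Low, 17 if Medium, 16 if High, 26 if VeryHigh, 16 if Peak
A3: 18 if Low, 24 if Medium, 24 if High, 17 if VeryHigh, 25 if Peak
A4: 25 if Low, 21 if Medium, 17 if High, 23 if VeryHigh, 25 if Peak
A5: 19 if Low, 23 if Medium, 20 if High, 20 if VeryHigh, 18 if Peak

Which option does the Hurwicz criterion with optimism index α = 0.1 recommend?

A5

A1: 0.1·23 + 0.9·16 = 16.7
A2: 0.1·26 + 0.9·16 = 17
A3: 0.1·25 + 0.9·17 = 17.8
A4: 0.1·25 + 0.9·17 = 17.8
A5: 0.1·23 + 0.9·18 = 18.5
Highest Hurwicz score = 18.5 → A5.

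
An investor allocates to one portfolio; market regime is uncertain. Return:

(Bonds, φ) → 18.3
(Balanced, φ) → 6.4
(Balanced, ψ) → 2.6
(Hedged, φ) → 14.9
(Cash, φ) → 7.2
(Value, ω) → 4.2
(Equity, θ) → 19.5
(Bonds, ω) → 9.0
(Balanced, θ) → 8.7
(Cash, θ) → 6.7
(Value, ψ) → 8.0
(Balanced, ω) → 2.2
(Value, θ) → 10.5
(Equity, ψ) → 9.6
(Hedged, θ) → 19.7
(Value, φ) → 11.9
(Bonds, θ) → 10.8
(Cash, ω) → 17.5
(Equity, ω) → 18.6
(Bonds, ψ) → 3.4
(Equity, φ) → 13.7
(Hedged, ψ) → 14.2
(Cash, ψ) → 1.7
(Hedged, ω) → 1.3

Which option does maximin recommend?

Equity

Row minima: Cash=1.7, Value=4.2, Bonds=3.4, Balanced=2.2, Equity=9.6, Hedged=1.3
Best worst-case = 9.6 → Equity.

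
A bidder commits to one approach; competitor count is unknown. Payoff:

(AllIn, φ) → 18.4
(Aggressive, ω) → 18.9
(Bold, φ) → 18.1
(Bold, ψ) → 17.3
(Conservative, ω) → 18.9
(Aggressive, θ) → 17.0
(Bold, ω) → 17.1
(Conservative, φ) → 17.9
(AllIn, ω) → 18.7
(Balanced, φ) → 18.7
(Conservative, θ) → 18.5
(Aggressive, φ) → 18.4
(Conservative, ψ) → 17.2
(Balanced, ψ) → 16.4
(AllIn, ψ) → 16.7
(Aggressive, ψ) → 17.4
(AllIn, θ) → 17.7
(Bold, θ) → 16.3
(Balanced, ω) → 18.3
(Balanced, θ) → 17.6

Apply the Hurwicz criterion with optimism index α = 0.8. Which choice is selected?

Conservative

Conservative: 0.8·18.9 + 0.2·17.2 = 18.56
Balanced: 0.8·18.7 + 0.2·16.4 = 18.24
Aggressive: 0.8·18.9 + 0.2·17.0 = 18.52
Bold: 0.8·18.1 + 0.2·16.3 = 17.74
AllIn: 0.8·18.7 + 0.2·16.7 = 18.3
Highest Hurwicz score = 18.56 → Conservative.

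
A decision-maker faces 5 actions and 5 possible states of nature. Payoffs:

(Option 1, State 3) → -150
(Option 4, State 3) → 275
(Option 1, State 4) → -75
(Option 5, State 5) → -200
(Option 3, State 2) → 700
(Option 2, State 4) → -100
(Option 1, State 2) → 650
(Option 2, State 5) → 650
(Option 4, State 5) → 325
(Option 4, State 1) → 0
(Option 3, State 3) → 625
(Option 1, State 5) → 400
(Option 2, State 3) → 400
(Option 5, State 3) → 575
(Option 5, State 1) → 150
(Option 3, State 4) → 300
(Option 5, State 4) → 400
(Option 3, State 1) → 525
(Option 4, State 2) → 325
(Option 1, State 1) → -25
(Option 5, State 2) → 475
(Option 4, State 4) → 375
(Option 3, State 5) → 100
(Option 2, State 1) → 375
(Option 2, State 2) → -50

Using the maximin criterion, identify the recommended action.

Row minima: Option 1=-150, Option 2=-100, Option 3=100, Option 4=0, Option 5=-200
Best worst-case = 100 → Option 3.

Option 3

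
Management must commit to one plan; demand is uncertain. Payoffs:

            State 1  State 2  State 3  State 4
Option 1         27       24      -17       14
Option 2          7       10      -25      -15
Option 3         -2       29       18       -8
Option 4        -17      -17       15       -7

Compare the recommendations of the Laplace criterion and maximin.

laplace → Option 1; maximin → Option 3 (disagree)

Row averages: Option 1=12, Option 2=-5.75, Option 3=9.25, Option 4=-6.5
Highest average = 12 → Option 1.
Row minima: Option 1=-17, Option 2=-25, Option 3=-8, Option 4=-17
Best worst-case = -8 → Option 3.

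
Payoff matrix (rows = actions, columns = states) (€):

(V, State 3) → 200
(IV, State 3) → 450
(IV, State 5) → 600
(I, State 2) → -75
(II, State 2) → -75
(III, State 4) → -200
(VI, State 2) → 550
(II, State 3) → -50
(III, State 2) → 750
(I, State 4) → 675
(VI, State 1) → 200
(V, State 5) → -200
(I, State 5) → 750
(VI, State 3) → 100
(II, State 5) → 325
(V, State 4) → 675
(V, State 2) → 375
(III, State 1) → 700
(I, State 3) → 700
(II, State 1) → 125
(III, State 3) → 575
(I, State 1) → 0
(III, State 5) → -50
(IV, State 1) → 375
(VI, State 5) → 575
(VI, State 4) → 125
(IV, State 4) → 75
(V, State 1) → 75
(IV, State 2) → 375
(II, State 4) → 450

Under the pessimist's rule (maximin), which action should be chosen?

Row minima: I=-75, II=-75, III=-200, IV=75, V=-200, VI=100
Best worst-case = 100 → VI.

VI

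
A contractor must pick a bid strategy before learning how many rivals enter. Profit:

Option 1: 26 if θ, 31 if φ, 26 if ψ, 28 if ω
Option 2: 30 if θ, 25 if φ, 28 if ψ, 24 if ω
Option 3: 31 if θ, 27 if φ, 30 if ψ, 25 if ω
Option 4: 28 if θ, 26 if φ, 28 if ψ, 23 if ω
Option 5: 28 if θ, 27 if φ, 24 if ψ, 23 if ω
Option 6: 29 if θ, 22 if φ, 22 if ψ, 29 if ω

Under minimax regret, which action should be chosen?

Option 3

Column bests: θ=31, φ=31, ψ=30, ω=29.
Option 1 regrets: 5, 0, 4, 1 → max 5
Option 2 regrets: 1, 6, 2, 5 → max 6
Option 3 regrets: 0, 4, 0, 4 → max 4
Option 4 regrets: 3, 5, 2, 6 → max 6
Option 5 regrets: 3, 4, 6, 6 → max 6
Option 6 regrets: 2, 9, 8, 0 → max 9
Smallest max regret = 4 → Option 3.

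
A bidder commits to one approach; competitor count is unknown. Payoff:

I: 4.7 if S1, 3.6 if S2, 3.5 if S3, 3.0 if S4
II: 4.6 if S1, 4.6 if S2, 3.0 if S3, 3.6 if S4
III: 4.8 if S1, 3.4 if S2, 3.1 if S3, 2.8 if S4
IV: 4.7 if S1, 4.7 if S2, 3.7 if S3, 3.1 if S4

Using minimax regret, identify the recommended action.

Column bests: S1=4.8, S2=4.7, S3=3.7, S4=3.6.
I regrets: 0.1, 1.1, 0.2, 0.6 → max 1.1
II regrets: 0.2, 0.1, 0.7, 0.0 → max 0.7
III regrets: 0.0, 1.3, 0.6, 0.8 → max 1.3
IV regrets: 0.1, 0.0, 0.0, 0.5 → max 0.5
Smallest max regret = 0.5 → IV.

IV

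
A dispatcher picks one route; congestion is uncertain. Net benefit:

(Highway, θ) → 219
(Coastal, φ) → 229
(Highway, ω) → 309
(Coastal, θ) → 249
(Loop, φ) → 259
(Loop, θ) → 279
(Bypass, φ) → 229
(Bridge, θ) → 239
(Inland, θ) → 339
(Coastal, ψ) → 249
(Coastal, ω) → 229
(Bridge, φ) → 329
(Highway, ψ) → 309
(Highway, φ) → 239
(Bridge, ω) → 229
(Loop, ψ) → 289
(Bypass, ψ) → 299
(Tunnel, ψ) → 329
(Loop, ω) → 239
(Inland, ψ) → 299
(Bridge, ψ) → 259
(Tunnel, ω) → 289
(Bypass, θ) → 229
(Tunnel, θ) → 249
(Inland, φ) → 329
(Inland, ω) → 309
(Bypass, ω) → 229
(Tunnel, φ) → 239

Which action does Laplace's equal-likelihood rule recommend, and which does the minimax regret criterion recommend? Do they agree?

Row averages: Highway=269, Bypass=246.5, Coastal=239, Inland=319, Tunnel=276.5, Loop=266.5, Bridge=264
Highest average = 319 → Inland.
Column bests: θ=339, φ=329, ψ=329, ω=309.
Highway regrets: 120, 90, 20, 0 → max 120
Bypass regrets: 110, 100, 30, 80 → max 110
Coastal regrets: 90, 100, 80, 80 → max 100
Inland regrets: 0, 0, 30, 0 → max 30
Tunnel regrets: 90, 90, 0, 20 → max 90
Loop regrets: 60, 70, 40, 70 → max 70
Bridge regrets: 100, 0, 70, 80 → max 100
Smallest max regret = 30 → Inland.

laplace → Inland; minimax regret → Inland (agree)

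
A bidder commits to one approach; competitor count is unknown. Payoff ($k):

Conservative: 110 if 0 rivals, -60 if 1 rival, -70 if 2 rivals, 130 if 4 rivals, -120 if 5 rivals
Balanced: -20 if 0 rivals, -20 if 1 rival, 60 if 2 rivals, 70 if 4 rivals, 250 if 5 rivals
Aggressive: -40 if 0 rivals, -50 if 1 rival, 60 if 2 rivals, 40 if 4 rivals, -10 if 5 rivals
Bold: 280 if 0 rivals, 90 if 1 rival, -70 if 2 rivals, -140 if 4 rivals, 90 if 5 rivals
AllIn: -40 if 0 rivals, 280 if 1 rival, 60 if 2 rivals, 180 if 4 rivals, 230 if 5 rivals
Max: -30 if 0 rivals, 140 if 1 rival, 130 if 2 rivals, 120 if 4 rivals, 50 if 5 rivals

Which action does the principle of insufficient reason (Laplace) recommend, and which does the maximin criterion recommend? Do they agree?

laplace → AllIn; maximin → Balanced (disagree)

Row averages: Conservative=-2, Balanced=68, Aggressive=0, Bold=50, AllIn=142, Max=82
Highest average = 142 → AllIn.
Row minima: Conservative=-120, Balanced=-20, Aggressive=-50, Bold=-140, AllIn=-40, Max=-30
Best worst-case = -20 → Balanced.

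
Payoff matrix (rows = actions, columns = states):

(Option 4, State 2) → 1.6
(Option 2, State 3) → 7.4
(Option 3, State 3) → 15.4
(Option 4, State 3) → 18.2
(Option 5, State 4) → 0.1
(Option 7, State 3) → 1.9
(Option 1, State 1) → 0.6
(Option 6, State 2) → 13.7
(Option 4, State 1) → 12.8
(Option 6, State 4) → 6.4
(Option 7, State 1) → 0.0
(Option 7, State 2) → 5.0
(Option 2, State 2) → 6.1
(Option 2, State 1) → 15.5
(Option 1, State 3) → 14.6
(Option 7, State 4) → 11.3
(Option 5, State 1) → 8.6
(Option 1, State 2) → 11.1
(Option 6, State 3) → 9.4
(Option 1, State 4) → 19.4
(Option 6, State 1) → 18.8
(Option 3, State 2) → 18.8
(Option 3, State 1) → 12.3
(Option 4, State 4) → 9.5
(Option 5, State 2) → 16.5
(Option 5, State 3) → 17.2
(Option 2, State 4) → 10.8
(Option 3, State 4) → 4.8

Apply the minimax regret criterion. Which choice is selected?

Option 2

Column bests: State 1=18.8, State 2=18.8, State 3=18.2, State 4=19.4.
Option 1 regrets: 18.2, 7.7, 3.6, 0.0 → max 18.2
Option 2 regrets: 3.3, 12.7, 10.8, 8.6 → max 12.7
Option 3 regrets: 6.5, 0.0, 2.8, 14.6 → max 14.6
Option 4 regrets: 6.0, 17.2, 0.0, 9.9 → max 17.2
Option 5 regrets: 10.2, 2.3, 1.0, 19.3 → max 19.3
Option 6 regrets: 0.0, 5.1, 8.8, 13.0 → max 13.0
Option 7 regrets: 18.8, 13.8, 16.3, 8.1 → max 18.8
Smallest max regret = 12.7 → Option 2.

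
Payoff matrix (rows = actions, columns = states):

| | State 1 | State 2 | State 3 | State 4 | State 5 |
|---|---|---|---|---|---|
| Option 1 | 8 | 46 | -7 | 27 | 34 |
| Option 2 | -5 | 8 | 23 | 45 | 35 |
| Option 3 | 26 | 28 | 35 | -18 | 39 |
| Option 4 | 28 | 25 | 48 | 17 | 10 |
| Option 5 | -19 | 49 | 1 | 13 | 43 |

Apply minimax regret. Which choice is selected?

Option 4

Column bests: State 1=28, State 2=49, State 3=48, State 4=45, State 5=43.
Option 1 regrets: 20, 3, 55, 18, 9 → max 55
Option 2 regrets: 33, 41, 25, 0, 8 → max 41
Option 3 regrets: 2, 21, 13, 63, 4 → max 63
Option 4 regrets: 0, 24, 0, 28, 33 → max 33
Option 5 regrets: 47, 0, 47, 32, 0 → max 47
Smallest max regret = 33 → Option 4.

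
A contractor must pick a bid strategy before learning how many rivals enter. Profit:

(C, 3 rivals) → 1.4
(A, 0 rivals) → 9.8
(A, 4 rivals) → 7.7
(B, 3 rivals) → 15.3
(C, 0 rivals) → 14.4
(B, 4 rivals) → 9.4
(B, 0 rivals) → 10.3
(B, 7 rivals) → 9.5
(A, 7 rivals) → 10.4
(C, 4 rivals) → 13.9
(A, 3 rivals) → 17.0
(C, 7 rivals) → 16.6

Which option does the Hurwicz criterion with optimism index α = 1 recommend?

A: 1·17.0 + 0·7.7 = 17
B: 1·15.3 + 0·9.4 = 15.3
C: 1·16.6 + 0·1.4 = 16.6
Highest Hurwicz score = 17 → A.

A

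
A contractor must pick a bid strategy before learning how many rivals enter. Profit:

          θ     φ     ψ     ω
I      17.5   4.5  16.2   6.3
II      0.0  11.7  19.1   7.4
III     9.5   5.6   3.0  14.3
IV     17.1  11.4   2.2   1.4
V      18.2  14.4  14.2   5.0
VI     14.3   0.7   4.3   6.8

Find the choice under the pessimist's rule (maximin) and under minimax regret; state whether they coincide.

Row minima: I=4.5, II=0.0, III=3.0, IV=1.4, V=5.0, VI=0.7
Best worst-case = 5.0 → V.
Column bests: θ=18.2, φ=14.4, ψ=19.1, ω=14.3.
I regrets: 0.7, 9.9, 2.9, 8.0 → max 9.9
II regrets: 18.2, 2.7, 0.0, 6.9 → max 18.2
III regrets: 8.7, 8.8, 16.1, 0.0 → max 16.1
IV regrets: 1.1, 3.0, 16.9, 12.9 → max 16.9
V regrets: 0.0, 0.0, 4.9, 9.3 → max 9.3
VI regrets: 3.9, 13.7, 14.8, 7.5 → max 14.8
Smallest max regret = 9.3 → V.

maximin → V; minimax regret → V (agree)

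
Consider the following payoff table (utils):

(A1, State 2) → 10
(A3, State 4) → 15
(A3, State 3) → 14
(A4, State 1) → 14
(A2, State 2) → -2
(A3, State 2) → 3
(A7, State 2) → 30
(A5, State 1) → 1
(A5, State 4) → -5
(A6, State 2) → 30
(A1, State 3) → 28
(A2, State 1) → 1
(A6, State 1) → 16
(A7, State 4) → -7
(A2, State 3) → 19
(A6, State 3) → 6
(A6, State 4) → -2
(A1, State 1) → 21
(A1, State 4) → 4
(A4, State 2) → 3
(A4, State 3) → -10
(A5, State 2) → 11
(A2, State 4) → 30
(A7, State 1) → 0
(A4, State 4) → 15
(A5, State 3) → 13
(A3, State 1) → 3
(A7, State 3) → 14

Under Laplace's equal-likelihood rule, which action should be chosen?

Row averages: A1=15.75, A2=12, A3=8.75, A4=5.5, A5=5, A6=12.5, A7=9.25
Highest average = 15.75 → A1.

A1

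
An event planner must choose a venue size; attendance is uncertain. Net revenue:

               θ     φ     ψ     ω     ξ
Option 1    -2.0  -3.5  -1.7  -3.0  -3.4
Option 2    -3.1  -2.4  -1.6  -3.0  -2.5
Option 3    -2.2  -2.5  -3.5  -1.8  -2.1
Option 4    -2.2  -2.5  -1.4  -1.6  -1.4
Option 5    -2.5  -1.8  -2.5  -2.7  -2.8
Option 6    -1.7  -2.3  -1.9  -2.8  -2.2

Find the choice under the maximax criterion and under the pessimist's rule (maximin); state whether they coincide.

Row maxima: Option 1=-1.7, Option 2=-1.6, Option 3=-1.8, Option 4=-1.4, Option 5=-1.8, Option 6=-1.7
Best best-case = -1.4 → Option 4.
Row minima: Option 1=-3.5, Option 2=-3.1, Option 3=-3.5, Option 4=-2.5, Option 5=-2.8, Option 6=-2.8
Best worst-case = -2.5 → Option 4.

maximax → Option 4; maximin → Option 4 (agree)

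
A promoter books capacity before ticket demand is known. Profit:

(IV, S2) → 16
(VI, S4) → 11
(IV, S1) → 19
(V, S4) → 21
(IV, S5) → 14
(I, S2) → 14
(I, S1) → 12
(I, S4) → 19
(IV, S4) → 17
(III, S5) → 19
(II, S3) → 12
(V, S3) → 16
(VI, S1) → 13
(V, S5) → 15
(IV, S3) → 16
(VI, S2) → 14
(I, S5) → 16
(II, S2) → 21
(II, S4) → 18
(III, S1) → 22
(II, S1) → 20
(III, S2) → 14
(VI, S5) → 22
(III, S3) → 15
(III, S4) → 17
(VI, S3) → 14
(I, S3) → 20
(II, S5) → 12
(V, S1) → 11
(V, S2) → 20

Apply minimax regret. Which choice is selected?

Column bests: S1=22, S2=21, S3=20, S4=21, S5=22.
I regrets: 10, 7, 0, 2, 6 → max 10
II regrets: 2, 0, 8, 3, 10 → max 10
III regrets: 0, 7, 5, 4, 3 → max 7
IV regrets: 3, 5, 4, 4, 8 → max 8
V regrets: 11, 1, 4, 0, 7 → max 11
VI regrets: 9, 7, 6, 10, 0 → max 10
Smallest max regret = 7 → III.

III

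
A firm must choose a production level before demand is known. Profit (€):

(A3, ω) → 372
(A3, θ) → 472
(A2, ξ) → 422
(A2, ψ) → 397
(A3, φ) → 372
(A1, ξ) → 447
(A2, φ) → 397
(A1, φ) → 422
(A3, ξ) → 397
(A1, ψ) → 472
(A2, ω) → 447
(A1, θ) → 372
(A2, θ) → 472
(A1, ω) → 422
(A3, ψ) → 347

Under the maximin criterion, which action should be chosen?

A2

Row minima: A1=372, A2=397, A3=347
Best worst-case = 397 → A2.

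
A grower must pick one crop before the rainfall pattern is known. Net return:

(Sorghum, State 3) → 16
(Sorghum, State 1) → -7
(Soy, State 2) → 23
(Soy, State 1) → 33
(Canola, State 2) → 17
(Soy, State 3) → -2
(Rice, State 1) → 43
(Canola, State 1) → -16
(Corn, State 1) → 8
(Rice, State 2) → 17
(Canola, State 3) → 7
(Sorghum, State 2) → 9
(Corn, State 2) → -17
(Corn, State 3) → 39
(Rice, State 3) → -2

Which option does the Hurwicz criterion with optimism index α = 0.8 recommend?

Rice

Rice: 0.8·43 + 0.2·(-2) = 34
Sorghum: 0.8·16 + 0.2·(-7) = 11.4
Canola: 0.8·17 + 0.2·(-16) = 10.4
Corn: 0.8·39 + 0.2·(-17) = 27.8
Soy: 0.8·33 + 0.2·(-2) = 26
Highest Hurwicz score = 34 → Rice.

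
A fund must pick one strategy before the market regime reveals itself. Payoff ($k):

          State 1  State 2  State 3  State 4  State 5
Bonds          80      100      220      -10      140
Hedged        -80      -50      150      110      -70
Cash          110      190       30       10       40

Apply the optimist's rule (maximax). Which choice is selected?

Row maxima: Bonds=220, Hedged=150, Cash=190
Best best-case = 220 → Bonds.

Bonds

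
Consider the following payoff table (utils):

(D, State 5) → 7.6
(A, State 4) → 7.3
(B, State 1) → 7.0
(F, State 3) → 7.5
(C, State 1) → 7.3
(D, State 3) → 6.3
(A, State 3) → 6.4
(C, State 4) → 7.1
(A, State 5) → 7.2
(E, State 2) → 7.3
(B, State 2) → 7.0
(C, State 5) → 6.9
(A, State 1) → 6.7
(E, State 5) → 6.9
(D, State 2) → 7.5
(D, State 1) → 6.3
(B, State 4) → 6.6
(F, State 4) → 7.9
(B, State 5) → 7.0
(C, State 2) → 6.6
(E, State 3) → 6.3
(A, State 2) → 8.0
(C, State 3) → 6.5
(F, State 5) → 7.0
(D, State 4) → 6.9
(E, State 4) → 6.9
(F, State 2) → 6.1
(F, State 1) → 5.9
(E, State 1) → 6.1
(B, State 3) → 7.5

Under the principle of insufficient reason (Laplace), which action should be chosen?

Row averages: A=7.12, B=7.02, C=6.88, D=6.92, E=6.7, F=6.88
Highest average = 7.12 → A.

A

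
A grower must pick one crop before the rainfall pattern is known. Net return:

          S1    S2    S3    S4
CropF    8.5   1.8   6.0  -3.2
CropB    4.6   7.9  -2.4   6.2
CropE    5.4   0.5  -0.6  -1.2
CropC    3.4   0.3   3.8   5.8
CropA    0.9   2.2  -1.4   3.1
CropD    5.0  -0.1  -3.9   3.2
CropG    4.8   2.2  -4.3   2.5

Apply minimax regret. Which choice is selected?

Column bests: S1=8.5, S2=7.9, S3=6.0, S4=6.2.
CropF regrets: 0.0, 6.1, 0.0, 9.4 → max 9.4
CropB regrets: 3.9, 0.0, 8.4, 0.0 → max 8.4
CropE regrets: 3.1, 7.4, 6.6, 7.4 → max 7.4
CropC regrets: 5.1, 7.6, 2.2, 0.4 → max 7.6
CropA regrets: 7.6, 5.7, 7.4, 3.1 → max 7.6
CropD regrets: 3.5, 8.0, 9.9, 3.0 → max 9.9
CropG regrets: 3.7, 5.7, 10.3, 3.7 → max 10.3
Smallest max regret = 7.4 → CropE.

CropE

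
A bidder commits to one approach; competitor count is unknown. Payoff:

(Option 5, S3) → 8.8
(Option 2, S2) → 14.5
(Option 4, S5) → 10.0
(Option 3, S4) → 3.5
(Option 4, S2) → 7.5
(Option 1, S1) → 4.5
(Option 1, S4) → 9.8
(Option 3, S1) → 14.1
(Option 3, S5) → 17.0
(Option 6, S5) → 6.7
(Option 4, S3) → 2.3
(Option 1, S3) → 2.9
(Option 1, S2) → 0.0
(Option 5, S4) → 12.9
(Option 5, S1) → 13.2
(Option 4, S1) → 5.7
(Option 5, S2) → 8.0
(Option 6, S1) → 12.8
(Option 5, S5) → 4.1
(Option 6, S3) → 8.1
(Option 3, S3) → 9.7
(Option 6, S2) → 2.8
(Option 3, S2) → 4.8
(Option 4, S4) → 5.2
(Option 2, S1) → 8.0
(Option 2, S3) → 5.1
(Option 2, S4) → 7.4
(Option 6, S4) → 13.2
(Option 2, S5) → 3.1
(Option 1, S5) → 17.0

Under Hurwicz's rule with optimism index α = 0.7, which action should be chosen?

Option 3

Option 1: 0.7·17.0 + 0.3·0.0 = 11.9
Option 2: 0.7·14.5 + 0.3·3.1 = 11.08
Option 3: 0.7·17.0 + 0.3·3.5 = 12.95
Option 4: 0.7·10.0 + 0.3·2.3 = 7.69
Option 5: 0.7·13.2 + 0.3·4.1 = 10.47
Option 6: 0.7·13.2 + 0.3·2.8 = 10.08
Highest Hurwicz score = 12.95 → Option 3.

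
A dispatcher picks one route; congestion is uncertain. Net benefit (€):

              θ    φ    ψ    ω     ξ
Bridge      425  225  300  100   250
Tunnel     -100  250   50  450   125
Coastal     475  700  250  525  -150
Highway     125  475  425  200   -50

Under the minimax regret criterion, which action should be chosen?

Column bests: θ=475, φ=700, ψ=425, ω=525, ξ=250.
Bridge regrets: 50, 475, 125, 425, 0 → max 475
Tunnel regrets: 575, 450, 375, 75, 125 → max 575
Coastal regrets: 0, 0, 175, 0, 400 → max 400
Highway regrets: 350, 225, 0, 325, 300 → max 350
Smallest max regret = 350 → Highway.

Highway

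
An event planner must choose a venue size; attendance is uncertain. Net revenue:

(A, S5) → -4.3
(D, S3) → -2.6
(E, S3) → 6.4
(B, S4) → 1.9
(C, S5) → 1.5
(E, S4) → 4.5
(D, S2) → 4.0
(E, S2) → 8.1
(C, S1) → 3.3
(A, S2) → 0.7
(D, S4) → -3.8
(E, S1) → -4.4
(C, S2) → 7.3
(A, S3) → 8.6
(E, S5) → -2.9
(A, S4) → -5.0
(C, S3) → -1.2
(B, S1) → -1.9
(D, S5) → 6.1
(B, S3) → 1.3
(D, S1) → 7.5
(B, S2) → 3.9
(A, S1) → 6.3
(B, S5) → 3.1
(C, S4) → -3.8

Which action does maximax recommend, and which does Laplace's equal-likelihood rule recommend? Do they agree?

Row maxima: A=8.6, B=3.9, C=7.3, D=7.5, E=8.1
Best best-case = 8.6 → A.
Row averages: A=1.26, B=1.66, C=1.42, D=2.24, E=2.34
Highest average = 2.34 → E.

maximax → A; laplace → E (disagree)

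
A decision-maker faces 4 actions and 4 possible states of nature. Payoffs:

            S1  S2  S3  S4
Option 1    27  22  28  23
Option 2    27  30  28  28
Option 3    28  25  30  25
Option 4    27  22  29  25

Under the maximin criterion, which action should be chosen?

Option 2

Row minima: Option 1=22, Option 2=27, Option 3=25, Option 4=22
Best worst-case = 27 → Option 2.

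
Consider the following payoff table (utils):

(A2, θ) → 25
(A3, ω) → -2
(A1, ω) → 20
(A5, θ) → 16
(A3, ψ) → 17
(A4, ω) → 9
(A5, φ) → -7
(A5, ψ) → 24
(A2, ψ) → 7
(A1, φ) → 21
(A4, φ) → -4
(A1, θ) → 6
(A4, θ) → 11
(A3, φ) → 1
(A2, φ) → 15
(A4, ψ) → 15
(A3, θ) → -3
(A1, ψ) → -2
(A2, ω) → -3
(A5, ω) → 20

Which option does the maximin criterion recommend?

A1

Row minima: A1=-2, A2=-3, A3=-3, A4=-4, A5=-7
Best worst-case = -2 → A1.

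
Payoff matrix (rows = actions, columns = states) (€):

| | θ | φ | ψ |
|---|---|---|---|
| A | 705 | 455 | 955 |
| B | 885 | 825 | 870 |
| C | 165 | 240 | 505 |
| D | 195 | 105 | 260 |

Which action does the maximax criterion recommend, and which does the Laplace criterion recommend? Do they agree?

maximax → A; laplace → B (disagree)

Row maxima: A=955, B=885, C=505, D=260
Best best-case = 955 → A.
Row averages: A=705, B=860, C=910/3, D=560/3
Highest average = 860 → B.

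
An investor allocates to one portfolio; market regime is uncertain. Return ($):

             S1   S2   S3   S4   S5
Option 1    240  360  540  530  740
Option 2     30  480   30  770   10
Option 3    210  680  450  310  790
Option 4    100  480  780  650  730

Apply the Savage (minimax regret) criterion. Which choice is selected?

Option 4

Column bests: S1=240, S2=680, S3=780, S4=770, S5=790.
Option 1 regrets: 0, 320, 240, 240, 50 → max 320
Option 2 regrets: 210, 200, 750, 0, 780 → max 780
Option 3 regrets: 30, 0, 330, 460, 0 → max 460
Option 4 regrets: 140, 200, 0, 120, 60 → max 200
Smallest max regret = 200 → Option 4.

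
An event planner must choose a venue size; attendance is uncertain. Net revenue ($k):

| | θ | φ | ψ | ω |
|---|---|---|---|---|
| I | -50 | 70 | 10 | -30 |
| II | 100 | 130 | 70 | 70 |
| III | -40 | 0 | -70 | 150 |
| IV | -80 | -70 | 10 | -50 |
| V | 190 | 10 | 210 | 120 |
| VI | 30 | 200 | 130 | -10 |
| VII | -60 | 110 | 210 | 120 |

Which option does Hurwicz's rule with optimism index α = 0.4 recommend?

I: 0.4·70 + 0.6·(-50) = -2
II: 0.4·130 + 0.6·70 = 94
III: 0.4·150 + 0.6·(-70) = 18
IV: 0.4·10 + 0.6·(-80) = -44
V: 0.4·210 + 0.6·10 = 90
VI: 0.4·200 + 0.6·(-10) = 74
VII: 0.4·210 + 0.6·(-60) = 48
Highest Hurwicz score = 94 → II.

II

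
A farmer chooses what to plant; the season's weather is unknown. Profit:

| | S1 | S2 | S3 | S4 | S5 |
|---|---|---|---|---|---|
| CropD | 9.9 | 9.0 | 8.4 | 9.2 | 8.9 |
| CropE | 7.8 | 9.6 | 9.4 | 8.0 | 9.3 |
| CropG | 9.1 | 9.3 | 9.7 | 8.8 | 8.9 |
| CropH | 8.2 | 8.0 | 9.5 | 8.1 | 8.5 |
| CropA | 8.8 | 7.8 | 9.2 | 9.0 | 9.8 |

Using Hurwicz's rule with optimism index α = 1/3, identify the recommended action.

CropG

CropD: 1/3·9.9 + 2/3·8.4 = 8.9
CropE: 1/3·9.6 + 2/3·7.8 = 8.4
CropG: 1/3·9.7 + 2/3·8.8 = 9.1
CropH: 1/3·9.5 + 2/3·8.0 = 8.5
CropA: 1/3·9.8 + 2/3·7.8 = 127/15
Highest Hurwicz score = 9.1 → CropG.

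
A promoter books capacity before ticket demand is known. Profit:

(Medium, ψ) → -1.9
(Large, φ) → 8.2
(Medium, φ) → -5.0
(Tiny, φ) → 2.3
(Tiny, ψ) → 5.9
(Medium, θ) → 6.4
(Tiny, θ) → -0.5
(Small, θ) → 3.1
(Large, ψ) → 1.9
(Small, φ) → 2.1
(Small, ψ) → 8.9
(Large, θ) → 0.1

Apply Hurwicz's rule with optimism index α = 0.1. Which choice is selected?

Tiny: 0.1·5.9 + 0.9·(-0.5) = 0.14
Small: 0.1·8.9 + 0.9·2.1 = 2.78
Medium: 0.1·6.4 + 0.9·(-5.0) = -3.86
Large: 0.1·8.2 + 0.9·0.1 = 0.91
Highest Hurwicz score = 2.78 → Small.

Small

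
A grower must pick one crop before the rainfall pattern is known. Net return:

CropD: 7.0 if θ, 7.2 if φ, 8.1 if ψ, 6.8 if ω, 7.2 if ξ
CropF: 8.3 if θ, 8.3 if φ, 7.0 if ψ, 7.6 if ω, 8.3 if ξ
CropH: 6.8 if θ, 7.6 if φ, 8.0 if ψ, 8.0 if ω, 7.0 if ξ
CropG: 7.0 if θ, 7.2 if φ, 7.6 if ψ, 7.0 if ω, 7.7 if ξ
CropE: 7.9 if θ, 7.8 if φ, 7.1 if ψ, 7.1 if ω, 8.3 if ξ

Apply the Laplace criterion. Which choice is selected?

CropF

Row averages: CropD=7.26, CropF=7.9, CropH=7.48, CropG=7.3, CropE=7.64
Highest average = 7.9 → CropF.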